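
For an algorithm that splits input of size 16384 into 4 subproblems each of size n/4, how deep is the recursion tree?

For divide and conquer with division factor 4:

Problem sizes at each level:
Level 0: 16384
Level 1: 4096
Level 2: 1024
Level 3: 256
Level 4: 64
Level 5: 16
Level 6: 4
Level 7: 1

The root is level 0 and the size-1 base case is level 7 (the tree spans levels 0 through 7, i.e. 8 levels counting the root), so the depth is the number of divisions: log_4(16384) = 7

The recursion tree depth is log_4(16384) = 7. At each level, the problem size is divided by 4, so it takes 7 divisions to reduce to a base case of size 1. The algorithm makes 4 recursive calls at each level.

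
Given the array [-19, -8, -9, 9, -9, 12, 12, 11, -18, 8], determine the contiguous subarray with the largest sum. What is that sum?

Using Kadane's algorithm on [-19, -8, -9, 9, -9, 12, 12, 11, -18, 8]:

Scanning through the array:
Position 1 (value -8): max_ending_here = -8, max_so_far = -8
Position 2 (value -9): max_ending_here = -9, max_so_far = -8
Position 3 (value 9): max_ending_here = 9, max_so_far = 9
Position 4 (value -9): max_ending_here = 0, max_so_far = 9
Position 5 (value 12): max_ending_here = 12, max_so_far = 12
Position 6 (value 12): max_ending_here = 24, max_so_far = 24
Position 7 (value 11): max_ending_here = 35, max_so_far = 35
Position 8 (value -18): max_ending_here = 17, max_so_far = 35
Position 9 (value 8): max_ending_here = 25, max_so_far = 35

Maximum subarray: [9, -9, 12, 12, 11]
Maximum sum: 35

The maximum subarray is [9, -9, 12, 12, 11] with sum 35. This subarray runs from index 3 to index 7.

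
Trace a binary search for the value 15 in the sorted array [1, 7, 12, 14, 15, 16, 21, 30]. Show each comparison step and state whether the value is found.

Binary search for 15 in [1, 7, 12, 14, 15, 16, 21, 30]:

lo=0, hi=7, mid=3, arr[mid]=14 -> 14 < 15, search right half
lo=4, hi=7, mid=5, arr[mid]=16 -> 16 > 15, search left half
lo=4, hi=4, mid=4, arr[mid]=15 -> Found target at index 4!

Binary search finds 15 at index 4 after 3 comparisons. The search repeatedly halves the search space by comparing with the middle element.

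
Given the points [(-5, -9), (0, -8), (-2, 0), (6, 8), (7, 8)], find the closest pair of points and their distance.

Computing all pairwise distances among 5 points:

d((-5, -9), (0, -8)) = 5.099
d((-5, -9), (-2, 0)) = 9.4868
d((-5, -9), (6, 8)) = 20.2485
d((-5, -9), (7, 8)) = 20.8087
d((0, -8), (-2, 0)) = 8.2462
d((0, -8), (6, 8)) = 17.088
d((0, -8), (7, 8)) = 17.4642
d((-2, 0), (6, 8)) = 11.3137
d((-2, 0), (7, 8)) = 12.0416
d((6, 8), (7, 8)) = 1.0 <-- minimum

Closest pair: (6, 8) and (7, 8) with distance 1.0

The closest pair is (6, 8) and (7, 8) with Euclidean distance 1.0. For 5 points, brute-force pairwise comparison is shown above. For large n, the divide-and-conquer algorithm (sort by x, recurse on halves, check the dividing strip) achieves O(n log n).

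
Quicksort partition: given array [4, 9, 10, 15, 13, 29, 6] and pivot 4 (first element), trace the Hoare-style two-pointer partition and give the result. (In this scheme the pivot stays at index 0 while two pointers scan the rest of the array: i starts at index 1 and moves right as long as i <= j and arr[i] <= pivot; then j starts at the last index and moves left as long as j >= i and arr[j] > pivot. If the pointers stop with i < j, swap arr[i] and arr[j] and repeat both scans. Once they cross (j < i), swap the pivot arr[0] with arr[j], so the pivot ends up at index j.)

Hoare-style two-pointer partition with pivot = 4:

Initial array: [4, 9, 10, 15, 13, 29, 6]

Pointers start at i = 1, j = 6.
i ends at 1, j ends at 0: the pointers have crossed (j < i), so scanning stops.

j = 0, so swapping arr[0] with arr[j] leaves the pivot at position 0: [4, 9, 10, 15, 13, 29, 6]
Pivot position: 0

After partitioning with pivot 4, the array becomes [4, 9, 10, 15, 13, 29, 6]. The pivot is placed at index 0. All elements to the left of the pivot are <= 4, and all elements to the right are > 4.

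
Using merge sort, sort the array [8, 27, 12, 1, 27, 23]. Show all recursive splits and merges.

Merge sort trace:

Split: [8, 27, 12, 1, 27, 23] -> [8, 27, 12] and [1, 27, 23]
  Split: [8, 27, 12] -> [8] and [27, 12]
    Split: [27, 12] -> [27] and [12]
    Merge: [27] + [12] -> [12, 27]
  Merge: [8] + [12, 27] -> [8, 12, 27]
  Split: [1, 27, 23] -> [1] and [27, 23]
    Split: [27, 23] -> [27] and [23]
    Merge: [27] + [23] -> [23, 27]
  Merge: [1] + [23, 27] -> [1, 23, 27]
Merge: [8, 12, 27] + [1, 23, 27] -> [1, 8, 12, 23, 27, 27]

Final sorted array: [1, 8, 12, 23, 27, 27]

The merge sort proceeds by recursively splitting the array and merging sorted halves.
After all merges, the sorted array is [1, 8, 12, 23, 27, 27].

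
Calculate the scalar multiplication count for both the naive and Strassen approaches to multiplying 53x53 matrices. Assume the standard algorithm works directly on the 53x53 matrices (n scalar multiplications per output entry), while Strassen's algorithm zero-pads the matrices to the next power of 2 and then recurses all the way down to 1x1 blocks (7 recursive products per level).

Matrix multiplication for 53x53 matrices:

Strassen's algorithm requires power-of-2 dimensions. Pad 53x53 to 64x64 (next power of 2).

Standard algorithm: 53^3 = 148877 multiplications
Strassen's algorithm: 7^(log2(64)) = 7^6 = 117649 multiplications
Savings: 148877 - 117649 = 31228 multiplications

Standard: 148877 multiplications (53^3). Strassen: 117649 multiplications (7^6, after padding to 64x64). Strassen reduces 8 recursive multiplications to 7 at each level.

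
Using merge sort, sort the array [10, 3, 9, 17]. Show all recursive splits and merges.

Merge sort trace:

Split: [10, 3, 9, 17] -> [10, 3] and [9, 17]
  Split: [10, 3] -> [10] and [3]
  Merge: [10] + [3] -> [3, 10]
  Split: [9, 17] -> [9] and [17]
  Merge: [9] + [17] -> [9, 17]
Merge: [3, 10] + [9, 17] -> [3, 9, 10, 17]

Final sorted array: [3, 9, 10, 17]

The merge sort proceeds by recursively splitting the array and merging sorted halves.
After all merges, the sorted array is [3, 9, 10, 17].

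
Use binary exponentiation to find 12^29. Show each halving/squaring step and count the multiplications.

Computing 12^29 by squaring (build up from 12^1; each line after the first costs one multiplication):

12^1 = 12
12^2 = (12^1)^2 = 12^2 = 144
12^3 = 12 * 12^2 = 12 * 144 = 1728
12^6 = (12^3)^2 = 1728^2 = 2985984
12^7 = 12 * 12^6 = 12 * 2985984 = 35831808
12^14 = (12^7)^2 = 35831808^2 = 1283918464548864
12^28 = (12^14)^2 = 1283918464548864^2 = 1648446623609512543951043690496
12^29 = 12 * 12^28 = 12 * 1648446623609512543951043690496 = 19781359483314150527412524285952

Result: 19781359483314150527412524285952
Multiplications needed: 7 (7 lines after 12^1)

12^29 = 19781359483314150527412524285952. Using exponentiation by squaring, this requires 7 multiplications. The key idea: if the exponent is even, square the half-power; if odd, multiply by the base once.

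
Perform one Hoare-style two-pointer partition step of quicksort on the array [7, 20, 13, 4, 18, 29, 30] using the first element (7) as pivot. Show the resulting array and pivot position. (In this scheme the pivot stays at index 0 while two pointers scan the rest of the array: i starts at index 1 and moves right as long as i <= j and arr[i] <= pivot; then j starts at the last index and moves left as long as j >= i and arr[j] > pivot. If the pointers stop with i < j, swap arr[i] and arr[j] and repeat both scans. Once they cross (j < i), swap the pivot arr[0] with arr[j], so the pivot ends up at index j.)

Hoare-style two-pointer partition with pivot = 7:

Initial array: [7, 20, 13, 4, 18, 29, 30]

Pointers start at i = 1, j = 6.
i stops at index 1 (arr[1]=20 > 7), j stops at index 3 (arr[3]=4 <= 7): swap arr[1] and arr[3], array becomes [7, 4, 13, 20, 18, 29, 30]
i ends at 2, j ends at 1: the pointers have crossed (j < i), so scanning stops.

Swap pivot arr[0] with arr[1] to place pivot at position 1: [4, 7, 13, 20, 18, 29, 30]
Pivot position: 1

After partitioning with pivot 7, the array becomes [4, 7, 13, 20, 18, 29, 30]. The pivot is placed at index 1. All elements to the left of the pivot are <= 7, and all elements to the right are > 7.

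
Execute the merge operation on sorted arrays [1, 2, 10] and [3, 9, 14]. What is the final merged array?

Merging process:

Compare 1 vs 3: take 1 from left. Merged: [1]
Compare 2 vs 3: take 2 from left. Merged: [1, 2]
Compare 10 vs 3: take 3 from right. Merged: [1, 2, 3]
Compare 10 vs 9: take 9 from right. Merged: [1, 2, 3, 9]
Compare 10 vs 14: take 10 from left. Merged: [1, 2, 3, 9, 10]
Append remaining from right: [14]. Merged: [1, 2, 3, 9, 10, 14]

Final merged array: [1, 2, 3, 9, 10, 14]
Total comparisons: 5

The merged array is [1, 2, 3, 9, 10, 14], requiring 5 comparisons. The merge step runs in O(n) time where n is the total number of elements.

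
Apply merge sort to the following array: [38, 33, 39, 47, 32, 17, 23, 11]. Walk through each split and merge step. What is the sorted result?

Merge sort trace:

Split: [38, 33, 39, 47, 32, 17, 23, 11] -> [38, 33, 39, 47] and [32, 17, 23, 11]
  Split: [38, 33, 39, 47] -> [38, 33] and [39, 47]
    Split: [38, 33] -> [38] and [33]
    Merge: [38] + [33] -> [33, 38]
    Split: [39, 47] -> [39] and [47]
    Merge: [39] + [47] -> [39, 47]
  Merge: [33, 38] + [39, 47] -> [33, 38, 39, 47]
  Split: [32, 17, 23, 11] -> [32, 17] and [23, 11]
    Split: [32, 17] -> [32] and [17]
    Merge: [32] + [17] -> [17, 32]
    Split: [23, 11] -> [23] and [11]
    Merge: [23] + [11] -> [11, 23]
  Merge: [17, 32] + [11, 23] -> [11, 17, 23, 32]
Merge: [33, 38, 39, 47] + [11, 17, 23, 32] -> [11, 17, 23, 32, 33, 38, 39, 47]

Final sorted array: [11, 17, 23, 32, 33, 38, 39, 47]

The merge sort proceeds by recursively splitting the array and merging sorted halves.
After all merges, the sorted array is [11, 17, 23, 32, 33, 38, 39, 47].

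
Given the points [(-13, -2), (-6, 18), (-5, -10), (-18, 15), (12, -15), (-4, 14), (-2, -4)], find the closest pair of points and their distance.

Computing all pairwise distances among 7 points:

d((-13, -2), (-6, 18)) = 21.1896
d((-13, -2), (-5, -10)) = 11.3137
d((-13, -2), (-18, 15)) = 17.72
d((-13, -2), (12, -15)) = 28.178
d((-13, -2), (-4, 14)) = 18.3576
d((-13, -2), (-2, -4)) = 11.1803
d((-6, 18), (-5, -10)) = 28.0179
d((-6, 18), (-18, 15)) = 12.3693
d((-6, 18), (12, -15)) = 37.5899
d((-6, 18), (-4, 14)) = 4.4721 <-- minimum
d((-6, 18), (-2, -4)) = 22.3607
d((-5, -10), (-18, 15)) = 28.178
d((-5, -10), (12, -15)) = 17.72
d((-5, -10), (-4, 14)) = 24.0208
d((-5, -10), (-2, -4)) = 6.7082
d((-18, 15), (12, -15)) = 42.4264
d((-18, 15), (-4, 14)) = 14.0357
d((-18, 15), (-2, -4)) = 24.8395
d((12, -15), (-4, 14)) = 33.121
d((12, -15), (-2, -4)) = 17.8045
d((-4, 14), (-2, -4)) = 18.1108

Closest pair: (-6, 18) and (-4, 14) with distance 4.4721

The closest pair is (-6, 18) and (-4, 14) with Euclidean distance 4.4721. For 7 points, brute-force pairwise comparison is shown above. For large n, the divide-and-conquer algorithm (sort by x, recurse on halves, check the dividing strip) achieves O(n log n).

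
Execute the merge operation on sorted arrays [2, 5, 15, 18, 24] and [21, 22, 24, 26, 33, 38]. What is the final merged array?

Merging process:

Compare 2 vs 21: take 2 from left. Merged: [2]
Compare 5 vs 21: take 5 from left. Merged: [2, 5]
Compare 15 vs 21: take 15 from left. Merged: [2, 5, 15]
Compare 18 vs 21: take 18 from left. Merged: [2, 5, 15, 18]
Compare 24 vs 21: take 21 from right. Merged: [2, 5, 15, 18, 21]
Compare 24 vs 22: take 22 from right. Merged: [2, 5, 15, 18, 21, 22]
Compare 24 vs 24: take 24 from left. Merged: [2, 5, 15, 18, 21, 22, 24]
Append remaining from right: [24, 26, 33, 38]. Merged: [2, 5, 15, 18, 21, 22, 24, 24, 26, 33, 38]

Final merged array: [2, 5, 15, 18, 21, 22, 24, 24, 26, 33, 38]
Total comparisons: 7

The merged array is [2, 5, 15, 18, 21, 22, 24, 24, 26, 33, 38], requiring 7 comparisons. The merge step runs in O(n) time where n is the total number of elements.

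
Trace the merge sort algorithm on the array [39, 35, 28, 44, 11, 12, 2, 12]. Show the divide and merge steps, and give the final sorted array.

Merge sort trace:

Split: [39, 35, 28, 44, 11, 12, 2, 12] -> [39, 35, 28, 44] and [11, 12, 2, 12]
  Split: [39, 35, 28, 44] -> [39, 35] and [28, 44]
    Split: [39, 35] -> [39] and [35]
    Merge: [39] + [35] -> [35, 39]
    Split: [28, 44] -> [28] and [44]
    Merge: [28] + [44] -> [28, 44]
  Merge: [35, 39] + [28, 44] -> [28, 35, 39, 44]
  Split: [11, 12, 2, 12] -> [11, 12] and [2, 12]
    Split: [11, 12] -> [11] and [12]
    Merge: [11] + [12] -> [11, 12]
    Split: [2, 12] -> [2] and [12]
    Merge: [2] + [12] -> [2, 12]
  Merge: [11, 12] + [2, 12] -> [2, 11, 12, 12]
Merge: [28, 35, 39, 44] + [2, 11, 12, 12] -> [2, 11, 12, 12, 28, 35, 39, 44]

Final sorted array: [2, 11, 12, 12, 28, 35, 39, 44]

The merge sort proceeds by recursively splitting the array and merging sorted halves.
After all merges, the sorted array is [2, 11, 12, 12, 28, 35, 39, 44].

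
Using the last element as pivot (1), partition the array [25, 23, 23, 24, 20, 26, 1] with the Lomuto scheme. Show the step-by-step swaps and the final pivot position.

Lomuto partition with pivot = 1:

Initial array: [25, 23, 23, 24, 20, 26, 1]

arr[0]=25 > 1: no swap
arr[1]=23 > 1: no swap
arr[2]=23 > 1: no swap
arr[3]=24 > 1: no swap
arr[4]=20 > 1: no swap
arr[5]=26 > 1: no swap

Place pivot at position 0: [1, 23, 23, 24, 20, 26, 25]
Pivot position: 0

After partitioning with pivot 1, the array becomes [1, 23, 23, 24, 20, 26, 25]. The pivot is placed at index 0. All elements to the left of the pivot are <= 1, and all elements to the right are > 1.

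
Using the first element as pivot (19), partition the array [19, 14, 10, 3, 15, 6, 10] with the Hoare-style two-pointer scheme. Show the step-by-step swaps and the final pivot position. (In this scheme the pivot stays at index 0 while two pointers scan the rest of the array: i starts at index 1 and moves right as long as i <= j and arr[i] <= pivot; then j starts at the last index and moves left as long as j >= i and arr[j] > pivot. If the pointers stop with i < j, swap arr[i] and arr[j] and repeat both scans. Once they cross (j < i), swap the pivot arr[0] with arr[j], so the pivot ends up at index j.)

Hoare-style two-pointer partition with pivot = 19:

Initial array: [19, 14, 10, 3, 15, 6, 10]

Pointers start at i = 1, j = 6.
i ends at 7, j ends at 6: the pointers have crossed (j < i), so scanning stops.

Swap pivot arr[0] with arr[6] to place pivot at position 6: [10, 14, 10, 3, 15, 6, 19]
Pivot position: 6

After partitioning with pivot 19, the array becomes [10, 14, 10, 3, 15, 6, 19]. The pivot is placed at index 6. All elements to the left of the pivot are <= 19, and all elements to the right are > 19.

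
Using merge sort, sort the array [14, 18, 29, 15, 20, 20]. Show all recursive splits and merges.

Merge sort trace:

Split: [14, 18, 29, 15, 20, 20] -> [14, 18, 29] and [15, 20, 20]
  Split: [14, 18, 29] -> [14] and [18, 29]
    Split: [18, 29] -> [18] and [29]
    Merge: [18] + [29] -> [18, 29]
  Merge: [14] + [18, 29] -> [14, 18, 29]
  Split: [15, 20, 20] -> [15] and [20, 20]
    Split: [20, 20] -> [20] and [20]
    Merge: [20] + [20] -> [20, 20]
  Merge: [15] + [20, 20] -> [15, 20, 20]
Merge: [14, 18, 29] + [15, 20, 20] -> [14, 15, 18, 20, 20, 29]

Final sorted array: [14, 15, 18, 20, 20, 29]

The merge sort proceeds by recursively splitting the array and merging sorted halves.
After all merges, the sorted array is [14, 15, 18, 20, 20, 29].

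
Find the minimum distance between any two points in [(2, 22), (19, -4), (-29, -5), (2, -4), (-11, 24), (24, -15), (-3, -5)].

Computing all pairwise distances among 7 points:

d((2, 22), (19, -4)) = 31.0644
d((2, 22), (-29, -5)) = 41.1096
d((2, 22), (2, -4)) = 26.0
d((2, 22), (-11, 24)) = 13.1529
d((2, 22), (24, -15)) = 43.0465
d((2, 22), (-3, -5)) = 27.4591
d((19, -4), (-29, -5)) = 48.0104
d((19, -4), (2, -4)) = 17.0
d((19, -4), (-11, 24)) = 41.0366
d((19, -4), (24, -15)) = 12.083
d((19, -4), (-3, -5)) = 22.0227
d((-29, -5), (2, -4)) = 31.0161
d((-29, -5), (-11, 24)) = 34.1321
d((-29, -5), (24, -15)) = 53.9351
d((-29, -5), (-3, -5)) = 26.0
d((2, -4), (-11, 24)) = 30.8707
d((2, -4), (24, -15)) = 24.5967
d((2, -4), (-3, -5)) = 5.099 <-- minimum
d((-11, 24), (24, -15)) = 52.4023
d((-11, 24), (-3, -5)) = 30.0832
d((24, -15), (-3, -5)) = 28.7924

Closest pair: (2, -4) and (-3, -5) with distance 5.099

The closest pair is (2, -4) and (-3, -5) with Euclidean distance 5.099. For 7 points, brute-force pairwise comparison is shown above. For large n, the divide-and-conquer algorithm (sort by x, recurse on halves, check the dividing strip) achieves O(n log n).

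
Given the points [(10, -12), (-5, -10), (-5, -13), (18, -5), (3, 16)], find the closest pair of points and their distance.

Computing all pairwise distances among 5 points:

d((10, -12), (-5, -10)) = 15.1327
d((10, -12), (-5, -13)) = 15.0333
d((10, -12), (18, -5)) = 10.6301
d((10, -12), (3, 16)) = 28.8617
d((-5, -10), (-5, -13)) = 3.0 <-- minimum
d((-5, -10), (18, -5)) = 23.5372
d((-5, -10), (3, 16)) = 27.2029
d((-5, -13), (18, -5)) = 24.3516
d((-5, -13), (3, 16)) = 30.0832
d((18, -5), (3, 16)) = 25.807

Closest pair: (-5, -10) and (-5, -13) with distance 3.0

The closest pair is (-5, -10) and (-5, -13) with Euclidean distance 3.0. For 5 points, brute-force pairwise comparison is shown above. For large n, the divide-and-conquer algorithm (sort by x, recurse on halves, check the dividing strip) achieves O(n log n).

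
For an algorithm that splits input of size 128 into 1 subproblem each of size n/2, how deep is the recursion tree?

For divide and conquer with division factor 2:

Problem sizes at each level:
Level 0: 128
Level 1: 64
Level 2: 32
Level 3: 16
Level 4: 8
Level 5: 4
Level 6: 2
Level 7: 1

The root is level 0 and the size-1 base case is level 7 (the tree spans levels 0 through 7, i.e. 8 levels counting the root), so the depth is the number of divisions: log_2(128) = 7

The recursion tree depth is log_2(128) = 7. At each level, the problem size is divided by 2, so it takes 7 divisions to reduce to a base case of size 1. The algorithm makes 1 recursive call at each level.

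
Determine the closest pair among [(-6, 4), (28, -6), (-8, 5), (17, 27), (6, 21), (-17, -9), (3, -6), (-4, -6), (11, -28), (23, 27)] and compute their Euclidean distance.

Computing all pairwise distances among 10 points:

d((-6, 4), (28, -6)) = 35.4401
d((-6, 4), (-8, 5)) = 2.2361 <-- minimum
d((-6, 4), (17, 27)) = 32.5269
d((-6, 4), (6, 21)) = 20.8087
d((-6, 4), (-17, -9)) = 17.0294
d((-6, 4), (3, -6)) = 13.4536
d((-6, 4), (-4, -6)) = 10.198
d((-6, 4), (11, -28)) = 36.2353
d((-6, 4), (23, 27)) = 37.0135
d((28, -6), (-8, 5)) = 37.6431
d((28, -6), (17, 27)) = 34.7851
d((28, -6), (6, 21)) = 34.8281
d((28, -6), (-17, -9)) = 45.0999
d((28, -6), (3, -6)) = 25.0
d((28, -6), (-4, -6)) = 32.0
d((28, -6), (11, -28)) = 27.8029
d((28, -6), (23, 27)) = 33.3766
d((-8, 5), (17, 27)) = 33.3017
d((-8, 5), (6, 21)) = 21.2603
d((-8, 5), (-17, -9)) = 16.6433
d((-8, 5), (3, -6)) = 15.5563
d((-8, 5), (-4, -6)) = 11.7047
d((-8, 5), (11, -28)) = 38.0789
d((-8, 5), (23, 27)) = 38.0132
d((17, 27), (6, 21)) = 12.53
d((17, 27), (-17, -9)) = 49.5177
d((17, 27), (3, -6)) = 35.8469
d((17, 27), (-4, -6)) = 39.1152
d((17, 27), (11, -28)) = 55.3263
d((17, 27), (23, 27)) = 6.0
d((6, 21), (-17, -9)) = 37.8021
d((6, 21), (3, -6)) = 27.1662
d((6, 21), (-4, -6)) = 28.7924
d((6, 21), (11, -28)) = 49.2544
d((6, 21), (23, 27)) = 18.0278
d((-17, -9), (3, -6)) = 20.2237
d((-17, -9), (-4, -6)) = 13.3417
d((-17, -9), (11, -28)) = 33.8378
d((-17, -9), (23, 27)) = 53.8145
d((3, -6), (-4, -6)) = 7.0
d((3, -6), (11, -28)) = 23.4094
d((3, -6), (23, 27)) = 38.5876
d((-4, -6), (11, -28)) = 26.6271
d((-4, -6), (23, 27)) = 42.638
d((11, -28), (23, 27)) = 56.2939

Closest pair: (-6, 4) and (-8, 5) with distance 2.2361

The closest pair is (-6, 4) and (-8, 5) with Euclidean distance 2.2361. For 10 points, brute-force pairwise comparison is shown above. For large n, the divide-and-conquer algorithm (sort by x, recurse on halves, check the dividing strip) achieves O(n log n).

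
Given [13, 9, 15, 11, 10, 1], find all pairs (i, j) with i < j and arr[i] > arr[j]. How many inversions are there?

Finding inversions in [13, 9, 15, 11, 10, 1]:

(0, 1): arr[0]=13 > arr[1]=9
(0, 3): arr[0]=13 > arr[3]=11
(0, 4): arr[0]=13 > arr[4]=10
(0, 5): arr[0]=13 > arr[5]=1
(1, 5): arr[1]=9 > arr[5]=1
(2, 3): arr[2]=15 > arr[3]=11
(2, 4): arr[2]=15 > arr[4]=10
(2, 5): arr[2]=15 > arr[5]=1
(3, 4): arr[3]=11 > arr[4]=10
(3, 5): arr[3]=11 > arr[5]=1
(4, 5): arr[4]=10 > arr[5]=1

Total inversions: 11

The array has 11 inversion(s): (0,1), (0,3), (0,4), (0,5), (1,5), (2,3), (2,4), (2,5), (3,4), (3,5), (4,5). Each pair (i,j) satisfies i < j and arr[i] > arr[j].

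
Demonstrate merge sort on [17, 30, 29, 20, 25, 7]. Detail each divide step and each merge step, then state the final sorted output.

Merge sort trace:

Split: [17, 30, 29, 20, 25, 7] -> [17, 30, 29] and [20, 25, 7]
  Split: [17, 30, 29] -> [17] and [30, 29]
    Split: [30, 29] -> [30] and [29]
    Merge: [30] + [29] -> [29, 30]
  Merge: [17] + [29, 30] -> [17, 29, 30]
  Split: [20, 25, 7] -> [20] and [25, 7]
    Split: [25, 7] -> [25] and [7]
    Merge: [25] + [7] -> [7, 25]
  Merge: [20] + [7, 25] -> [7, 20, 25]
Merge: [17, 29, 30] + [7, 20, 25] -> [7, 17, 20, 25, 29, 30]

Final sorted array: [7, 17, 20, 25, 29, 30]

The merge sort proceeds by recursively splitting the array and merging sorted halves.
After all merges, the sorted array is [7, 17, 20, 25, 29, 30].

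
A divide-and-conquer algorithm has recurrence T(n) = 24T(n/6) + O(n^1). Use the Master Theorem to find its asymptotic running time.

Master Theorem for T(n) = 24T(n/6) + O(n^1):

a = 24, b = 6, c = 1
log_b(a) = log_6(24) = 1.7737

Case 1: c = 1 < log_6(24) = 1.7737
T(n) = O(n^(log_6 24))

For T(n) = 24T(n/6) + O(n^1): log_6(24) = 1.7737. This is Case 1 of the Master Theorem (c < log_b(a), work dominated by leaves), giving O(n^(log_6 24)).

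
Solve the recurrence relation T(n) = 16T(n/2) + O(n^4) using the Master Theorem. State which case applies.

Master Theorem for T(n) = 16T(n/2) + O(n^4):

a = 16, b = 2, c = 4
log_b(a) = log_2(16) = 4.0000

Case 2: c = 4 = log_2(16) = 4.0000
T(n) = O(n^4 log n) = O(n^4 log n)

For T(n) = 16T(n/2) + O(n^4): log_2(16) = 4.0000. This is Case 2 of the Master Theorem (c = log_b(a), equal work at all levels), giving O(n^4 log n).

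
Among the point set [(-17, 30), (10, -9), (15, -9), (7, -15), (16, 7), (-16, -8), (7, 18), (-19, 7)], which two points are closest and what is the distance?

Computing all pairwise distances among 8 points:

d((-17, 30), (10, -9)) = 47.4342
d((-17, 30), (15, -9)) = 50.448
d((-17, 30), (7, -15)) = 51.0
d((-17, 30), (16, 7)) = 40.2244
d((-17, 30), (-16, -8)) = 38.0132
d((-17, 30), (7, 18)) = 26.8328
d((-17, 30), (-19, 7)) = 23.0868
d((10, -9), (15, -9)) = 5.0 <-- minimum
d((10, -9), (7, -15)) = 6.7082
d((10, -9), (16, 7)) = 17.088
d((10, -9), (-16, -8)) = 26.0192
d((10, -9), (7, 18)) = 27.1662
d((10, -9), (-19, 7)) = 33.121
d((15, -9), (7, -15)) = 10.0
d((15, -9), (16, 7)) = 16.0312
d((15, -9), (-16, -8)) = 31.0161
d((15, -9), (7, 18)) = 28.1603
d((15, -9), (-19, 7)) = 37.5766
d((7, -15), (16, 7)) = 23.7697
d((7, -15), (-16, -8)) = 24.0416
d((7, -15), (7, 18)) = 33.0
d((7, -15), (-19, 7)) = 34.0588
d((16, 7), (-16, -8)) = 35.3412
d((16, 7), (7, 18)) = 14.2127
d((16, 7), (-19, 7)) = 35.0
d((-16, -8), (7, 18)) = 34.7131
d((-16, -8), (-19, 7)) = 15.2971
d((7, 18), (-19, 7)) = 28.2312

Closest pair: (10, -9) and (15, -9) with distance 5.0

The closest pair is (10, -9) and (15, -9) with Euclidean distance 5.0. For 8 points, brute-force pairwise comparison is shown above. For large n, the divide-and-conquer algorithm (sort by x, recurse on halves, check the dividing strip) achieves O(n log n).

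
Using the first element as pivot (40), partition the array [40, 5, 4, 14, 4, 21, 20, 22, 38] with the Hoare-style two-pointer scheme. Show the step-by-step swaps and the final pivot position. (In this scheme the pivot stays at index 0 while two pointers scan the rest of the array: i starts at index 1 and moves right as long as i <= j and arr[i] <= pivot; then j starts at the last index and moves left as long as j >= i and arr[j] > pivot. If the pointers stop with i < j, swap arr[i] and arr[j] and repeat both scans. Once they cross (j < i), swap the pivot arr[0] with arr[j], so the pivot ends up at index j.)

Hoare-style two-pointer partition with pivot = 40:

Initial array: [40, 5, 4, 14, 4, 21, 20, 22, 38]

Pointers start at i = 1, j = 8.
i ends at 9, j ends at 8: the pointers have crossed (j < i), so scanning stops.

Swap pivot arr[0] with arr[8] to place pivot at position 8: [38, 5, 4, 14, 4, 21, 20, 22, 40]
Pivot position: 8

After partitioning with pivot 40, the array becomes [38, 5, 4, 14, 4, 21, 20, 22, 40]. The pivot is placed at index 8. All elements to the left of the pivot are <= 40, and all elements to the right are > 40.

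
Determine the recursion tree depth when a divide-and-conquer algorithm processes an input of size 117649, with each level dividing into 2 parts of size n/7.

For divide and conquer with division factor 7:

Problem sizes at each level:
Level 0: 117649
Level 1: 16807
Level 2: 2401
Level 3: 343
Level 4: 49
Level 5: 7
Level 6: 1

The root is level 0 and the size-1 base case is level 6 (the tree spans levels 0 through 6, i.e. 7 levels counting the root), so the depth is the number of divisions: log_7(117649) = 6

The recursion tree depth is log_7(117649) = 6. At each level, the problem size is divided by 7, so it takes 6 divisions to reduce to a base case of size 1. The algorithm makes 2 recursive calls at each level.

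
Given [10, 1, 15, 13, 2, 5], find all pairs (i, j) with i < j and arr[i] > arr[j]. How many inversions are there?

Finding inversions in [10, 1, 15, 13, 2, 5]:

(0, 1): arr[0]=10 > arr[1]=1
(0, 4): arr[0]=10 > arr[4]=2
(0, 5): arr[0]=10 > arr[5]=5
(2, 3): arr[2]=15 > arr[3]=13
(2, 4): arr[2]=15 > arr[4]=2
(2, 5): arr[2]=15 > arr[5]=5
(3, 4): arr[3]=13 > arr[4]=2
(3, 5): arr[3]=13 > arr[5]=5

Total inversions: 8

The array has 8 inversion(s): (0,1), (0,4), (0,5), (2,3), (2,4), (2,5), (3,4), (3,5). Each pair (i,j) satisfies i < j and arr[i] > arr[j].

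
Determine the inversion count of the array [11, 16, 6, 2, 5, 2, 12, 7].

Finding inversions in [11, 16, 6, 2, 5, 2, 12, 7]:

(0, 2): arr[0]=11 > arr[2]=6
(0, 3): arr[0]=11 > arr[3]=2
(0, 4): arr[0]=11 > arr[4]=5
(0, 5): arr[0]=11 > arr[5]=2
(0, 7): arr[0]=11 > arr[7]=7
(1, 2): arr[1]=16 > arr[2]=6
(1, 3): arr[1]=16 > arr[3]=2
(1, 4): arr[1]=16 > arr[4]=5
(1, 5): arr[1]=16 > arr[5]=2
(1, 6): arr[1]=16 > arr[6]=12
(1, 7): arr[1]=16 > arr[7]=7
(2, 3): arr[2]=6 > arr[3]=2
(2, 4): arr[2]=6 > arr[4]=5
(2, 5): arr[2]=6 > arr[5]=2
(4, 5): arr[4]=5 > arr[5]=2
(6, 7): arr[6]=12 > arr[7]=7

Total inversions: 16

The array has 16 inversion(s): (0,2), (0,3), (0,4), (0,5), (0,7), (1,2), (1,3), (1,4), (1,5), (1,6), (1,7), (2,3), (2,4), (2,5), (4,5), (6,7). Each pair (i,j) satisfies i < j and arr[i] > arr[j].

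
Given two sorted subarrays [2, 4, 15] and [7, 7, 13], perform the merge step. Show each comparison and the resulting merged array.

Merging process:

Compare 2 vs 7: take 2 from left. Merged: [2]
Compare 4 vs 7: take 4 from left. Merged: [2, 4]
Compare 15 vs 7: take 7 from right. Merged: [2, 4, 7]
Compare 15 vs 7: take 7 from right. Merged: [2, 4, 7, 7]
Compare 15 vs 13: take 13 from right. Merged: [2, 4, 7, 7, 13]
Append remaining from left: [15]. Merged: [2, 4, 7, 7, 13, 15]

Final merged array: [2, 4, 7, 7, 13, 15]
Total comparisons: 5

The merged array is [2, 4, 7, 7, 13, 15], requiring 5 comparisons. The merge step runs in O(n) time where n is the total number of elements.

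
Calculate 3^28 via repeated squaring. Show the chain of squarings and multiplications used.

Computing 3^28 by squaring (build up from 3^1; each line after the first costs one multiplication):

3^1 = 3
3^2 = (3^1)^2 = 3^2 = 9
3^3 = 3 * 3^2 = 3 * 9 = 27
3^6 = (3^3)^2 = 27^2 = 729
3^7 = 3 * 3^6 = 3 * 729 = 2187
3^14 = (3^7)^2 = 2187^2 = 4782969
3^28 = (3^14)^2 = 4782969^2 = 22876792454961

Result: 22876792454961
Multiplications needed: 6 (6 lines after 3^1)

3^28 = 22876792454961. Using exponentiation by squaring, this requires 6 multiplications. The key idea: if the exponent is even, square the half-power; if odd, multiply by the base once.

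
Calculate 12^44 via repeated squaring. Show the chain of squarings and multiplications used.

Computing 12^44 by squaring (build up from 12^1; each line after the first costs one multiplication):

12^1 = 12
12^2 = (12^1)^2 = 12^2 = 144
12^4 = (12^2)^2 = 144^2 = 20736
12^5 = 12 * 12^4 = 12 * 20736 = 248832
12^10 = (12^5)^2 = 248832^2 = 61917364224
12^11 = 12 * 12^10 = 12 * 61917364224 = 743008370688
12^22 = (12^11)^2 = 743008370688^2 = 552061438912436417593344
12^44 = (12^22)^2 = 552061438912436417593344^2 = 304771832334069766392840191887919236168953102336

Result: 304771832334069766392840191887919236168953102336
Multiplications needed: 7 (7 lines after 12^1)

12^44 = 304771832334069766392840191887919236168953102336. Using exponentiation by squaring, this requires 7 multiplications. The key idea: if the exponent is even, square the half-power; if odd, multiply by the base once.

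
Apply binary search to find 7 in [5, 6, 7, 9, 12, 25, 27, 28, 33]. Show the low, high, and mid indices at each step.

Binary search for 7 in [5, 6, 7, 9, 12, 25, 27, 28, 33]:

lo=0, hi=8, mid=4, arr[mid]=12 -> 12 > 7, search left half
lo=0, hi=3, mid=1, arr[mid]=6 -> 6 < 7, search right half
lo=2, hi=3, mid=2, arr[mid]=7 -> Found target at index 2!

Binary search finds 7 at index 2 after 3 comparisons. The search repeatedly halves the search space by comparing with the middle element.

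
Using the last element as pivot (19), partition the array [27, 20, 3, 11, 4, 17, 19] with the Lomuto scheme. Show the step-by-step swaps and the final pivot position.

Lomuto partition with pivot = 19:

Initial array: [27, 20, 3, 11, 4, 17, 19]

arr[0]=27 > 19: no swap
arr[1]=20 > 19: no swap
arr[2]=3 <= 19: swap with position 0, array becomes [3, 20, 27, 11, 4, 17, 19]
arr[3]=11 <= 19: swap with position 1, array becomes [3, 11, 27, 20, 4, 17, 19]
arr[4]=4 <= 19: swap with position 2, array becomes [3, 11, 4, 20, 27, 17, 19]
arr[5]=17 <= 19: swap with position 3, array becomes [3, 11, 4, 17, 27, 20, 19]

Place pivot at position 4: [3, 11, 4, 17, 19, 20, 27]
Pivot position: 4

After partitioning with pivot 19, the array becomes [3, 11, 4, 17, 19, 20, 27]. The pivot is placed at index 4. All elements to the left of the pivot are <= 19, and all elements to the right are > 19.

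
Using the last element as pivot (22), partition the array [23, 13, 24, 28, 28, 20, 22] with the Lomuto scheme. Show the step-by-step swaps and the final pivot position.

Lomuto partition with pivot = 22:

Initial array: [23, 13, 24, 28, 28, 20, 22]

arr[0]=23 > 22: no swap
arr[1]=13 <= 22: swap with position 0, array becomes [13, 23, 24, 28, 28, 20, 22]
arr[2]=24 > 22: no swap
arr[3]=28 > 22: no swap
arr[4]=28 > 22: no swap
arr[5]=20 <= 22: swap with position 1, array becomes [13, 20, 24, 28, 28, 23, 22]

Place pivot at position 2: [13, 20, 22, 28, 28, 23, 24]
Pivot position: 2

After partitioning with pivot 22, the array becomes [13, 20, 22, 28, 28, 23, 24]. The pivot is placed at index 2. All elements to the left of the pivot are <= 22, and all elements to the right are > 22.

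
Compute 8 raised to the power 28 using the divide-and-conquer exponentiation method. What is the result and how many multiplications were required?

Computing 8^28 by squaring (build up from 8^1; each line after the first costs one multiplication):

8^1 = 8
8^2 = (8^1)^2 = 8^2 = 64
8^3 = 8 * 8^2 = 8 * 64 = 512
8^6 = (8^3)^2 = 512^2 = 262144
8^7 = 8 * 8^6 = 8 * 262144 = 2097152
8^14 = (8^7)^2 = 2097152^2 = 4398046511104
8^28 = (8^14)^2 = 4398046511104^2 = 19342813113834066795298816

Result: 19342813113834066795298816
Multiplications needed: 6 (6 lines after 8^1)

8^28 = 19342813113834066795298816. Using exponentiation by squaring, this requires 6 multiplications. The key idea: if the exponent is even, square the half-power; if odd, multiply by the base once.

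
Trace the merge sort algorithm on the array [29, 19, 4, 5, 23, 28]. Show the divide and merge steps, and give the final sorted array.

Merge sort trace:

Split: [29, 19, 4, 5, 23, 28] -> [29, 19, 4] and [5, 23, 28]
  Split: [29, 19, 4] -> [29] and [19, 4]
    Split: [19, 4] -> [19] and [4]
    Merge: [19] + [4] -> [4, 19]
  Merge: [29] + [4, 19] -> [4, 19, 29]
  Split: [5, 23, 28] -> [5] and [23, 28]
    Split: [23, 28] -> [23] and [28]
    Merge: [23] + [28] -> [23, 28]
  Merge: [5] + [23, 28] -> [5, 23, 28]
Merge: [4, 19, 29] + [5, 23, 28] -> [4, 5, 19, 23, 28, 29]

Final sorted array: [4, 5, 19, 23, 28, 29]

The merge sort proceeds by recursively splitting the array and merging sorted halves.
After all merges, the sorted array is [4, 5, 19, 23, 28, 29].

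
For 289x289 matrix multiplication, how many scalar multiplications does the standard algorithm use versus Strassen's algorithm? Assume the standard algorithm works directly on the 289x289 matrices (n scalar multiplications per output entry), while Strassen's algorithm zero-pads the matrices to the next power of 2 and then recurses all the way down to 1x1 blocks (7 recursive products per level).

Matrix multiplication for 289x289 matrices:

Strassen's algorithm requires power-of-2 dimensions. Pad 289x289 to 512x512 (next power of 2).

Standard algorithm: 289^3 = 24137569 multiplications
Strassen's algorithm: 7^(log2(512)) = 7^9 = 40353607 multiplications
Difference: 24137569 - 40353607 = -16216038 (Strassen uses MORE here due to padding overhead — for small or just-over-power-of-2 n, padding can outweigh the per-level savings)

Standard: 24137569 multiplications (289^3). Strassen: 40353607 multiplications (7^9, after padding to 512x512). Strassen reduces 8 recursive multiplications to 7 at each level.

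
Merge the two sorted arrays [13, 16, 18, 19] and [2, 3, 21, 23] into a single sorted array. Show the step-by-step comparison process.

Merging process:

Compare 13 vs 2: take 2 from right. Merged: [2]
Compare 13 vs 3: take 3 from right. Merged: [2, 3]
Compare 13 vs 21: take 13 from left. Merged: [2, 3, 13]
Compare 16 vs 21: take 16 from left. Merged: [2, 3, 13, 16]
Compare 18 vs 21: take 18 from left. Merged: [2, 3, 13, 16, 18]
Compare 19 vs 21: take 19 from left. Merged: [2, 3, 13, 16, 18, 19]
Append remaining from right: [21, 23]. Merged: [2, 3, 13, 16, 18, 19, 21, 23]

Final merged array: [2, 3, 13, 16, 18, 19, 21, 23]
Total comparisons: 6

The merged array is [2, 3, 13, 16, 18, 19, 21, 23], requiring 6 comparisons. The merge step runs in O(n) time where n is the total number of elements.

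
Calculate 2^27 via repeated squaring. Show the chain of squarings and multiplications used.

Computing 2^27 by squaring (build up from 2^1; each line after the first costs one multiplication):

2^1 = 2
2^2 = (2^1)^2 = 2^2 = 4
2^3 = 2 * 2^2 = 2 * 4 = 8
2^6 = (2^3)^2 = 8^2 = 64
2^12 = (2^6)^2 = 64^2 = 4096
2^13 = 2 * 2^12 = 2 * 4096 = 8192
2^26 = (2^13)^2 = 8192^2 = 67108864
2^27 = 2 * 2^26 = 2 * 67108864 = 134217728

Result: 134217728
Multiplications needed: 7 (7 lines after 2^1)

2^27 = 134217728. Using exponentiation by squaring, this requires 7 multiplications. The key idea: if the exponent is even, square the half-power; if odd, multiply by the base once.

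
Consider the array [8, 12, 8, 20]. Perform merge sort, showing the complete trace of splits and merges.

Merge sort trace:

Split: [8, 12, 8, 20] -> [8, 12] and [8, 20]
  Split: [8, 12] -> [8] and [12]
  Merge: [8] + [12] -> [8, 12]
  Split: [8, 20] -> [8] and [20]
  Merge: [8] + [20] -> [8, 20]
Merge: [8, 12] + [8, 20] -> [8, 8, 12, 20]

Final sorted array: [8, 8, 12, 20]

The merge sort proceeds by recursively splitting the array and merging sorted halves.
After all merges, the sorted array is [8, 8, 12, 20].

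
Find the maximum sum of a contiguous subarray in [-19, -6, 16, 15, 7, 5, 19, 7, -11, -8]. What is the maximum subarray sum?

Using Kadane's algorithm on [-19, -6, 16, 15, 7, 5, 19, 7, -11, -8]:

Scanning through the array:
Position 1 (value -6): max_ending_here = -6, max_so_far = -6
Position 2 (value 16): max_ending_here = 16, max_so_far = 16
Position 3 (value 15): max_ending_here = 31, max_so_far = 31
Position 4 (value 7): max_ending_here = 38, max_so_far = 38
Position 5 (value 5): max_ending_here = 43, max_so_far = 43
Position 6 (value 19): max_ending_here = 62, max_so_far = 62
Position 7 (value 7): max_ending_here = 69, max_so_far = 69
Position 8 (value -11): max_ending_here = 58, max_so_far = 69
Position 9 (value -8): max_ending_here = 50, max_so_far = 69

Maximum subarray: [16, 15, 7, 5, 19, 7]
Maximum sum: 69

The maximum subarray is [16, 15, 7, 5, 19, 7] with sum 69. This subarray runs from index 2 to index 7.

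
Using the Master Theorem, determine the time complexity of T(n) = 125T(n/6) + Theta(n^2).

Master Theorem for T(n) = 125T(n/6) + O(n^2):

a = 125, b = 6, c = 2
log_b(a) = log_6(125) = 2.6947

Case 1: c = 2 < log_6(125) = 2.6947
T(n) = O(n^(log_6 125))

For T(n) = 125T(n/6) + O(n^2): log_6(125) = 2.6947. This is Case 1 of the Master Theorem (c < log_b(a), work dominated by leaves), giving O(n^(log_6 125)).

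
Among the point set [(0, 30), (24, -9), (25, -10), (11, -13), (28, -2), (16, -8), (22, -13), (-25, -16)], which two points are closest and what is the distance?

Computing all pairwise distances among 8 points:

d((0, 30), (24, -9)) = 45.793
d((0, 30), (25, -10)) = 47.1699
d((0, 30), (11, -13)) = 44.3847
d((0, 30), (28, -2)) = 42.5206
d((0, 30), (16, -8)) = 41.2311
d((0, 30), (22, -13)) = 48.3011
d((0, 30), (-25, -16)) = 52.3546
d((24, -9), (25, -10)) = 1.4142 <-- minimum
d((24, -9), (11, -13)) = 13.6015
d((24, -9), (28, -2)) = 8.0623
d((24, -9), (16, -8)) = 8.0623
d((24, -9), (22, -13)) = 4.4721
d((24, -9), (-25, -16)) = 49.4975
d((25, -10), (11, -13)) = 14.3178
d((25, -10), (28, -2)) = 8.544
d((25, -10), (16, -8)) = 9.2195
d((25, -10), (22, -13)) = 4.2426
d((25, -10), (-25, -16)) = 50.3587
d((11, -13), (28, -2)) = 20.2485
d((11, -13), (16, -8)) = 7.0711
d((11, -13), (22, -13)) = 11.0
d((11, -13), (-25, -16)) = 36.1248
d((28, -2), (16, -8)) = 13.4164
d((28, -2), (22, -13)) = 12.53
d((28, -2), (-25, -16)) = 54.8179
d((16, -8), (22, -13)) = 7.8102
d((16, -8), (-25, -16)) = 41.7732
d((22, -13), (-25, -16)) = 47.0956

Closest pair: (24, -9) and (25, -10) with distance 1.4142

The closest pair is (24, -9) and (25, -10) with Euclidean distance 1.4142. For 8 points, brute-force pairwise comparison is shown above. For large n, the divide-and-conquer algorithm (sort by x, recurse on halves, check the dividing strip) achieves O(n log n).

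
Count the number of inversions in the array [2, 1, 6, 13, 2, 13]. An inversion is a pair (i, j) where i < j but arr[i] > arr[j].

Finding inversions in [2, 1, 6, 13, 2, 13]:

(0, 1): arr[0]=2 > arr[1]=1
(2, 4): arr[2]=6 > arr[4]=2
(3, 4): arr[3]=13 > arr[4]=2

Total inversions: 3

The array has 3 inversion(s): (0,1), (2,4), (3,4). Each pair (i,j) satisfies i < j and arr[i] > arr[j].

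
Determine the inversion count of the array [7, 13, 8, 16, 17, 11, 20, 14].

Finding inversions in [7, 13, 8, 16, 17, 11, 20, 14]:

(1, 2): arr[1]=13 > arr[2]=8
(1, 5): arr[1]=13 > arr[5]=11
(3, 5): arr[3]=16 > arr[5]=11
(3, 7): arr[3]=16 > arr[7]=14
(4, 5): arr[4]=17 > arr[5]=11
(4, 7): arr[4]=17 > arr[7]=14
(6, 7): arr[6]=20 > arr[7]=14

Total inversions: 7

The array has 7 inversion(s): (1,2), (1,5), (3,5), (3,7), (4,5), (4,7), (6,7). Each pair (i,j) satisfies i < j and arr[i] > arr[j].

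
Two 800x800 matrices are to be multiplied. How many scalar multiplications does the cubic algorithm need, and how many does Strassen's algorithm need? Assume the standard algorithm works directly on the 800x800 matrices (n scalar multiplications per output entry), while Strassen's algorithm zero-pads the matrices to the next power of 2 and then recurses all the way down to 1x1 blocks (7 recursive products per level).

Matrix multiplication for 800x800 matrices:

Strassen's algorithm requires power-of-2 dimensions. Pad 800x800 to 1024x1024 (next power of 2).

Standard algorithm: 800^3 = 512000000 multiplications
Strassen's algorithm: 7^(log2(1024)) = 7^10 = 282475249 multiplications
Savings: 512000000 - 282475249 = 229524751 multiplications

Standard: 512000000 multiplications (800^3). Strassen: 282475249 multiplications (7^10, after padding to 1024x1024). Strassen reduces 8 recursive multiplications to 7 at each level.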